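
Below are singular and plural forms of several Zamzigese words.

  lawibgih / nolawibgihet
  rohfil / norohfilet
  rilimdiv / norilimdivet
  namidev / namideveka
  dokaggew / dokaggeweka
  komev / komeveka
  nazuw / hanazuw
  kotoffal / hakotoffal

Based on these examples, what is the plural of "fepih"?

rilimdiv and namidev both end in -v yet inflect differently (norilimdivet, namideveka), so the final letter is not what conditions the rule; the last vowel is.
"fepih" has last vowel 'i'. The stems whose last vowel is 'i' (lawibgih → nolawibgihet, rohfil → norohfilet, rilimdiv → norilimdivet) add no- … -et around the stem.
So fepih → nofepihet.

nofepihet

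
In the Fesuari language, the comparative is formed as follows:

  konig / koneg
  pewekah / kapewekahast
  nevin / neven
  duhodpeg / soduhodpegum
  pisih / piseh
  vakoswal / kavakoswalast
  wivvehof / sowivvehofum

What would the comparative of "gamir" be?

"gamir" has last vowel 'i'. The stems whose last vowel is 'i' (nevin → neven, pisih → piseh, konig → koneg) change the last vowel to 'e'.
The other patterns: stems whose last vowel is 'a' add ka- … -ast around the stem; stems whose last vowel is 'e' or 'o' add so- … -um around the stem.
So gamir → gamer.

gamer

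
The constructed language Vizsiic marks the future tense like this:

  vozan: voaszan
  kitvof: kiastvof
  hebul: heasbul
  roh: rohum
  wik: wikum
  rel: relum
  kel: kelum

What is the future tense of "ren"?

"ren" has 1 vowel. The stems with 1 vowel (roh → rohum, wik → wikum, rel → relum) add -um.
The other pattern: stems with 2 vowels insert -as- after the first vowel.
So ren → renum.

renum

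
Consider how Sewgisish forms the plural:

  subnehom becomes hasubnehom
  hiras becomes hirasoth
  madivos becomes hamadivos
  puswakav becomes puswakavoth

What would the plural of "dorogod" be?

hiras and madivos both end in -s yet inflect differently (hirasoth, hamadivos), so the final letter is not what conditions the rule; the last vowel is.
"dorogod" has last vowel 'o'. The stems whose last vowel is 'o' (madivos → hamadivos, subnehom → hasubnehom) add the prefix ha-.
The other pattern: stems whose last vowel is 'a' add -oth.
So dorogod → hadorogod.

hadorogod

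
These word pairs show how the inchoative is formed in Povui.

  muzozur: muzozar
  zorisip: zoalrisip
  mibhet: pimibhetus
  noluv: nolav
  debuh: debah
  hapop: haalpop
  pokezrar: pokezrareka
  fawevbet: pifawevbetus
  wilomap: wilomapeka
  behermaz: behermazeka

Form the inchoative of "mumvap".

mumvapeka

"mumvap" has last vowel 'a'. The stems whose last vowel is 'a' (pokezrar → pokezrareka, wilomap → wilomapeka, behermaz → behermazeka) add -eka.
The other patterns: stems whose last vowel is 'u' change the last vowel to 'a'; stems whose last vowel is 'e' add pi- … -us around the stem; stems whose last vowel is 'i' or 'o' insert -al- after the first vowel.
So mumvap → mumvapeka.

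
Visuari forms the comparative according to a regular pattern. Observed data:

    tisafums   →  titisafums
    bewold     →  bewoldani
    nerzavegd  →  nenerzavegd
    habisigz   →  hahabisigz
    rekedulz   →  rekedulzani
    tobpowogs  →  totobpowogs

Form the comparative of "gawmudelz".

bewold and nerzavegd both end in -d yet inflect differently (bewoldani, nenerzavegd), so the final letter is not what conditions the rule; the second-to-last letter is.
"gawmudelz" has second-to-last letter 'l'. The stems whose second-to-last letter is 'l' (rekedulz → rekedulzani, bewold → bewoldani) add -ani.
The other pattern: stems whose second-to-last letter is 'g' or 'm' repeat the first consonant+vowel as a prefix.
So gawmudelz → gawmudelzani.

gawmudelzani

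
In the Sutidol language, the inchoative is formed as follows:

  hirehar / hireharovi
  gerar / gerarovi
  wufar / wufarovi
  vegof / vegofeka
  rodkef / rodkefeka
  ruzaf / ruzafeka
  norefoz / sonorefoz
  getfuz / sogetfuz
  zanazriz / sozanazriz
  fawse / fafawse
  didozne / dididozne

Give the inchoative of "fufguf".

fufgufeka

"fufguf" ends in -f. The stems ending in -f (vegof → vegofeka, rodkef → rodkefeka, ruzaf → ruzafeka) add -eka.
So fufguf → fufgufeka.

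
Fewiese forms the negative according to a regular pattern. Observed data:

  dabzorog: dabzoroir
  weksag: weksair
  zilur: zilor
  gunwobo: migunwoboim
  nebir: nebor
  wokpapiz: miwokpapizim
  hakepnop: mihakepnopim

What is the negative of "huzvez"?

dabzorog and hakepnop both have last vowel 'o' yet inflect differently (dabzoroir, mihakepnopim), so the last vowel is not what conditions the rule; the final letter is.
"huzvez" ends in -z. The one such stem in the data (wokpapiz → miwokpapizim) adds mi- … -im around the stem, so the same rule applies.
The other patterns: stems ending in -r change the last vowel to 'o'; stems ending in -g drop the final letter and add -ir.
So huzvez → mihuzvezim.

mihuzvezim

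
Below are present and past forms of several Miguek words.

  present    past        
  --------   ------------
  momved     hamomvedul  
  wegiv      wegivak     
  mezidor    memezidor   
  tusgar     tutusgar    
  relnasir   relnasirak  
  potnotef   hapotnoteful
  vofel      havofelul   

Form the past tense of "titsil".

relnasir and mezidor both end in -r yet inflect differently (relnasirak, memezidor), so the final letter is not what conditions the rule; the last vowel is.
"titsil" has last vowel 'i'. The stems whose last vowel is 'i' (relnasir → relnasirak, wegiv → wegivak) add -ak.
The other patterns: stems whose last vowel is 'e' add ha- … -ul around the stem; stems whose last vowel is 'a' or 'o' repeat the first consonant+vowel as a prefix.
So titsil → titsilak.

titsilak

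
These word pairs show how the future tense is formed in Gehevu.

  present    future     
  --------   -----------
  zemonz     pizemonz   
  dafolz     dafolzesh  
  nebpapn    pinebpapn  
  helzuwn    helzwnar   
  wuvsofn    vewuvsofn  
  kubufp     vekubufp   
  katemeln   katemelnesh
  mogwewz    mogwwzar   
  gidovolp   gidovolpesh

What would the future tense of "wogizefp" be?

vewogizefp

kubufp and gidovolp both end in -p yet inflect differently (vekubufp, gidovolpesh), so the final letter is not what conditions the rule; the second-to-last letter is.
"wogizefp" has second-to-last letter 'f'. The stems whose second-to-last letter is 'f' (wuvsofn → vewuvsofn, kubufp → vekubufp) add the prefix ve-.
The other patterns: stems whose second-to-last letter is 'l' add -esh; stems whose second-to-last letter is 'w' delete the last vowel and add -ar; stems whose second-to-last letter is 'n' or 'p' add the prefix pi-.
So wogizefp → vewogizefp.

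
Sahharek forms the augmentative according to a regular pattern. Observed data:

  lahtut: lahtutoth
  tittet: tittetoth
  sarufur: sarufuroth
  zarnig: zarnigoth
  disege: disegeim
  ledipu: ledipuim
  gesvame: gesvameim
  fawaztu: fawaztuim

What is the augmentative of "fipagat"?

"fipagat" ends in a consonant. The stems ending in a consonant (lahtut → lahtutoth, tittet → tittetoth, sarufur → sarufuroth) add -oth.
The other pattern: stems ending in a vowel add -im.
So fipagat → fipagatoth.

fipagatoth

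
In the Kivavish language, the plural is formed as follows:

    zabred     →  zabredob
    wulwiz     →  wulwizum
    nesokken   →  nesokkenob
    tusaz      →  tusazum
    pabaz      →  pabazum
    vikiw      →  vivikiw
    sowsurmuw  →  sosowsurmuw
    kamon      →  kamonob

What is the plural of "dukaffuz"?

dukaffuzum

wulwiz and vikiw both have last vowel 'i' yet inflect differently (wulwizum, vivikiw), so the last vowel is not what conditions the rule; the final letter is.
"dukaffuz" ends in -z. The stems ending in -z (wulwiz → wulwizum, pabaz → pabazum, tusaz → tusazum) add -um.
The other patterns: stems ending in -d or -n add -ob; stems ending in -w repeat the first consonant+vowel as a prefix.
So dukaffuz → dukaffuzum.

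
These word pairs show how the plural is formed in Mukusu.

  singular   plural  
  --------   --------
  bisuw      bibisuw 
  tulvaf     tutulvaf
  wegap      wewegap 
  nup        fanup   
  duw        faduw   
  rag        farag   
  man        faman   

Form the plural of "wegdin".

wewegdin

wegap and nup both end in -p yet inflect differently (wewegap, fanup), so the final letter is not what conditions the rule; the number of vowels is.
"wegdin" has 2 vowels. The stems with 2 vowels (bisuw → bibisuw, tulvaf → tutulvaf, wegap → wewegap) repeat the first consonant+vowel as a prefix.
The other pattern: stems with 1 vowel add the prefix fa-.
So wegdin → wewegdin.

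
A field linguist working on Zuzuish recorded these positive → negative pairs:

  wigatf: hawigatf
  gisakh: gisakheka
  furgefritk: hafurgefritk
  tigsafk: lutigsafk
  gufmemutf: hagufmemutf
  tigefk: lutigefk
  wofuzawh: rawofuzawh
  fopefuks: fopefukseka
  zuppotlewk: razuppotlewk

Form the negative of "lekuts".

furgefritk and zuppotlewk both end in -k yet inflect differently (hafurgefritk, razuppotlewk), so the final letter is not what conditions the rule; the second-to-last letter is.
"lekuts" has second-to-last letter 't'. The stems whose second-to-last letter is 't' (furgefritk → hafurgefritk, wigatf → hawigatf, gufmemutf → hagufmemutf) add the prefix ha-.
The other patterns: stems whose second-to-last letter is 'k' add -eka; stems whose second-to-last letter is 'w' add the prefix ra-; stems whose second-to-last letter is 'f' add the prefix lu-.
So lekuts → halekuts.

halekuts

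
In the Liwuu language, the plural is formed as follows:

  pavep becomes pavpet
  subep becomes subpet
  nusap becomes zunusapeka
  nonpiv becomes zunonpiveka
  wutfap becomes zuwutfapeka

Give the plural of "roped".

ropdet

pavep and nusap both end in -p yet inflect differently (pavpet, zunusapeka), so the final letter is not what conditions the rule; the last vowel is.
"roped" has last vowel 'e'. The stems whose last vowel is 'e' (pavep → pavpet, subep → subpet) delete the last vowel and add -et.
The other pattern: stems whose last vowel is 'a' or 'i' add zu- … -eka around the stem.
So roped → ropdet.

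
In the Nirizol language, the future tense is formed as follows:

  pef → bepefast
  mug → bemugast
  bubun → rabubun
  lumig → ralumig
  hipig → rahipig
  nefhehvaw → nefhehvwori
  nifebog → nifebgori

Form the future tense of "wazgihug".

mug and lumig both end in -g yet inflect differently (bemugast, ralumig), so the final letter is not what conditions the rule; the number of vowels is.
"wazgihug" has 3 vowels. The stems with 3 vowels (nefhehvaw → nefhehvwori, nifebog → nifebgori) delete the last vowel and add -ori.
The other patterns: stems with 1 vowel add be- … -ast around the stem; stems with 2 vowels add the prefix ra-.
So wazgihug → wazgihgori.

wazgihgori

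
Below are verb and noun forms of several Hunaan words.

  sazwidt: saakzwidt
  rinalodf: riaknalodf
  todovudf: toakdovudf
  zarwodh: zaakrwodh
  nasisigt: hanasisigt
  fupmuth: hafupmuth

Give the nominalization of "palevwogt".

sazwidt and nasisigt both end in -t yet inflect differently (saakzwidt, hanasisigt), so the final letter is not what conditions the rule; the second-to-last letter is.
"palevwogt" has second-to-last letter 'g'. The one such stem in the data (nasisigt → hanasisigt) adds the prefix ha-, so the same rule applies.
So palevwogt → hapalevwogt.

hapalevwogt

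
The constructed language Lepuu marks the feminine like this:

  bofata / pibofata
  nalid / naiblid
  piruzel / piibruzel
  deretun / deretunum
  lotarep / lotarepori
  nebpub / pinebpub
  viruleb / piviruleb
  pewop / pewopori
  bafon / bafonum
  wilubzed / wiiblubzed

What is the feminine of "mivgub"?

"mivgub" ends in -b. The stems ending in -b (viruleb → piviruleb, nebpub → pinebpub) add the prefix pi-.
The other patterns: stems ending in -p add -ori; stems ending in -n add -um; stems ending in -d or -l insert -ib- after the first vowel.
So mivgub → pimivgub.

pimivgub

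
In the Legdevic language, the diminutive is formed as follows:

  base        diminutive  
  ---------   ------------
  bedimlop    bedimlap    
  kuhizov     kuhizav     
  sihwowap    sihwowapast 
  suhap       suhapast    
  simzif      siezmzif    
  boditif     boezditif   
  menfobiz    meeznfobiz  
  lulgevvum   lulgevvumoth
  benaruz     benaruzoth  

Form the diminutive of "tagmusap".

tagmusapast

"tagmusap" has last vowel 'a'. The stems whose last vowel is 'a' (sihwowap → sihwowapast, suhap → suhapast) add -ast.
The other patterns: stems whose last vowel is 'o' change the last vowel to 'a'; stems whose last vowel is 'i' insert -ez- after the first vowel; stems whose last vowel is 'u' add -oth.
So tagmusap → tagmusapast.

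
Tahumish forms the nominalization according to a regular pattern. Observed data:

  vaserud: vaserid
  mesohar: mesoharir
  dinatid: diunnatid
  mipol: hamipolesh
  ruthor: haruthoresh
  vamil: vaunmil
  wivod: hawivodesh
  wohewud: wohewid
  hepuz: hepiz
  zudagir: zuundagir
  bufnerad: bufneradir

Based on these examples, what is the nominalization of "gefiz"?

"gefiz" has last vowel 'i'. The stems whose last vowel is 'i' (dinatid → diunnatid, vamil → vaunmil, zudagir → zuundagir) insert -un- after the first vowel.
So gefiz → geunfiz.

geunfiz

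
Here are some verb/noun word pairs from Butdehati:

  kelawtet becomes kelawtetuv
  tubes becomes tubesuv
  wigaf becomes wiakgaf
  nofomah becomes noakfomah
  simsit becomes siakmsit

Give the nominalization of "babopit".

kelawtet and simsit both end in -t yet inflect differently (kelawtetuv, siakmsit), so the final letter is not what conditions the rule; the last vowel is.
"babopit" has last vowel 'i'. The one such stem in the data (simsit → siakmsit) inserts -ak- after the first vowel (as do wigaf, nofomah), so the same rule applies.
The other pattern: stems whose last vowel is 'e' add -uv.
So babopit → baakbopit.

baakbopit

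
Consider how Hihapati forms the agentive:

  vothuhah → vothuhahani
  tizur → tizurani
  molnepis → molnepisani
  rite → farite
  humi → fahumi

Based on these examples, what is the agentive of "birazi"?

fabirazi

"birazi" ends in a vowel. The stems ending in a vowel (rite → farite, humi → fahumi) add the prefix fa-.
The other pattern: stems ending in a consonant add -ani.
So birazi → fabirazi.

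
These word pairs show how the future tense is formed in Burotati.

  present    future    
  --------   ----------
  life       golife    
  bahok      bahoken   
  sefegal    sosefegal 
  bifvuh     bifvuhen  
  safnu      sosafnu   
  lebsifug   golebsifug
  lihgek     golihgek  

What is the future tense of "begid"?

begiden

lihgek and bahok both end in -k yet inflect differently (golihgek, bahoken), so the final letter is not what conditions the rule; the first letter is.
"begid" begins with b-. The stems beginning with b- (bahok → bahoken, bifvuh → bifvuhen) add -en.
The other patterns: stems beginning with l- add the prefix go-; stems beginning with s- add the prefix so-.
So begid → begiden.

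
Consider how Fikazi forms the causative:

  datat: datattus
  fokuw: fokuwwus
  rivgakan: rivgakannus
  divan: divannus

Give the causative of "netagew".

Every pair shown (datat → datattus, fokuw → fokuwwus, rivgakan → rivgakannus, …) follows the same rule: double the final consonant and add -us.
So netagew → netagewwus.

netagewwus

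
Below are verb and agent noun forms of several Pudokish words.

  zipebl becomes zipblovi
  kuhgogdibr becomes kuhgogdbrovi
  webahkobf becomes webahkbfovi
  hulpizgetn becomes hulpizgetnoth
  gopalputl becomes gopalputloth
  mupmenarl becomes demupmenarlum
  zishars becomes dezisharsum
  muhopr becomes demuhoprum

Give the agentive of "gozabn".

zipebl and gopalputl both end in -l yet inflect differently (zipblovi, gopalputloth), so the final letter is not what conditions the rule; the second-to-last letter is.
"gozabn" has second-to-last letter 'b'. The stems whose second-to-last letter is 'b' (zipebl → zipblovi, kuhgogdibr → kuhgogdbrovi, webahkobf → webahkbfovi) delete the last vowel and add -ovi.
The other patterns: stems whose second-to-last letter is 't' add -oth; stems whose second-to-last letter is 'p' or 'r' add de- … -um around the stem.
So gozabn → gozbnovi.

gozbnovi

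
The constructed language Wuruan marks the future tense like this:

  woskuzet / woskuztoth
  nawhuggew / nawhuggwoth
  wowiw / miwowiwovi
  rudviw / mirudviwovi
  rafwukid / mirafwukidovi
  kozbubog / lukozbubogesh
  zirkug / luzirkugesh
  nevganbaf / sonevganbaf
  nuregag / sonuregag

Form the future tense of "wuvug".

nawhuggew and wowiw both end in -w yet inflect differently (nawhuggwoth, miwowiwovi), so the final letter is not what conditions the rule; the last vowel is.
"wuvug" has last vowel 'u'. The one such stem in the data (zirkug → luzirkugesh) adds lu- … -esh around the stem, so the same rule applies.
The other patterns: stems whose last vowel is 'e' delete the last vowel and add -oth; stems whose last vowel is 'i' add mi- … -ovi around the stem; stems whose last vowel is 'a' add the prefix so-.
So wuvug → luwuvugesh.

luwuvugesh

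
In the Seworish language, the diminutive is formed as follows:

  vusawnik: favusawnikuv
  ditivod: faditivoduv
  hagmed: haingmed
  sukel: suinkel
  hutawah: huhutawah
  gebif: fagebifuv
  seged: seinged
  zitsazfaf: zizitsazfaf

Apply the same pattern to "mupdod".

zitsazfaf and gebif both end in -f yet inflect differently (zizitsazfaf, fagebifuv), so the final letter is not what conditions the rule; the last vowel is.
"mupdod" has last vowel 'o'. The one such stem in the data (ditivod → faditivoduv) adds fa- … -uv around the stem, so the same rule applies.
The other patterns: stems whose last vowel is 'e' insert -in- after the first vowel; stems whose last vowel is 'a' repeat the first consonant+vowel as a prefix.
So mupdod → famupdoduv.

famupdoduv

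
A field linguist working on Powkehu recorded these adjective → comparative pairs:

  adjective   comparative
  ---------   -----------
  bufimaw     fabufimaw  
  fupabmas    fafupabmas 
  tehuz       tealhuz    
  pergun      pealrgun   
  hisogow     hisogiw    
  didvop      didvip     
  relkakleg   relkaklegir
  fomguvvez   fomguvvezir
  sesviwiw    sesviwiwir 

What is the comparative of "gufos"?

bufimaw and hisogow both end in -w yet inflect differently (fabufimaw, hisogiw), so the final letter is not what conditions the rule; the last vowel is.
"gufos" has last vowel 'o'. The stems whose last vowel is 'o' (hisogow → hisogiw, didvop → didvip) change the last vowel to 'i'.
So gufos → gufis.

gufis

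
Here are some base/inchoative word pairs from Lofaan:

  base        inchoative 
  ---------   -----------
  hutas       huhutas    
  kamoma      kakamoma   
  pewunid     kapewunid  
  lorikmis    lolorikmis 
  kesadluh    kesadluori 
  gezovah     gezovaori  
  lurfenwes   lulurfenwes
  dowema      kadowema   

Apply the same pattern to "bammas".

gezovah and hutas both have last vowel 'a' yet inflect differently (gezovaori, huhutas), so the last vowel is not what conditions the rule; the final letter is.
"bammas" ends in -s. The stems ending in -s (lorikmis → lolorikmis, hutas → huhutas, lurfenwes → lulurfenwes) repeat the first consonant+vowel as a prefix.
The other patterns: stems ending in -h drop the final letter and add -ori; stems ending in -a or -d add the prefix ka-.
So bammas → babammas.

babammas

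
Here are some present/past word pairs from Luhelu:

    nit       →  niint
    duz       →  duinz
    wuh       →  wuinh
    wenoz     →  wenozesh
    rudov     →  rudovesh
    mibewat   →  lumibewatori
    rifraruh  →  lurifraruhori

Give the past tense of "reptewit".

"reptewit" has 3 vowels. The stems with 3 vowels (mibewat → lumibewatori, rifraruh → lurifraruhori) add lu- … -ori around the stem.
The other patterns: stems with 1 vowel insert -in- after the first vowel; stems with 2 vowels add -esh.
So reptewit → lureptewitori.

lureptewitori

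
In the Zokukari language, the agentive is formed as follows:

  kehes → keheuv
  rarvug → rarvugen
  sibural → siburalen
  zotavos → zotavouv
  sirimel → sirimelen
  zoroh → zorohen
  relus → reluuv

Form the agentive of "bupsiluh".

zotavos and zoroh both have last vowel 'o' yet inflect differently (zotavouv, zorohen), so the last vowel is not what conditions the rule; the final letter is.
"bupsiluh" ends in -h. The one such stem in the data (zoroh → zorohen) adds -en, so the same rule applies.
The other pattern: stems ending in -s drop the final letter and add -uv.
So bupsiluh → bupsiluhen.

bupsiluhen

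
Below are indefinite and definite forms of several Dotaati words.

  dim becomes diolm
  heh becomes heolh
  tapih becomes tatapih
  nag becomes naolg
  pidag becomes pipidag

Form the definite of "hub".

huolb

heh and tapih both end in -h yet inflect differently (heolh, tatapih), so the final letter is not what conditions the rule; the number of vowels is.
"hub" has 1 vowel. The stems with 1 vowel (nag → naolg, dim → diolm, heh → heolh) insert -ol- after the first vowel.
The other pattern: stems with 2 vowels repeat the first consonant+vowel as a prefix.
So hub → huolb.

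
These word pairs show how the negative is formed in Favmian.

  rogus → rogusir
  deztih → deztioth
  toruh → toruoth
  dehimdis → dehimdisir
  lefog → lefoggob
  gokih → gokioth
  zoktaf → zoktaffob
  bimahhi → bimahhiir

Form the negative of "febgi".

deztih and bimahhi both have last vowel 'i' yet inflect differently (deztioth, bimahhiir), so the last vowel is not what conditions the rule; the final letter is.
"febgi" ends in -i. The one such stem in the data (bimahhi → bimahhiir) adds -ir, so the same rule applies.
The other patterns: stems ending in -h drop the final letter and add -oth; stems ending in -f or -g double the final consonant and add -ob.
So febgi → febgiir.

febgiir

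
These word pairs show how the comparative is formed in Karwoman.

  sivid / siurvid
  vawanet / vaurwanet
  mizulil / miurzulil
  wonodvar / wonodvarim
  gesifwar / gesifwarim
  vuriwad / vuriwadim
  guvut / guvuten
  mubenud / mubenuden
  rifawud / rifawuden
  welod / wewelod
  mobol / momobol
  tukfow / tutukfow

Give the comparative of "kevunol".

"kevunol" has last vowel 'o'. The stems whose last vowel is 'o' (welod → wewelod, mobol → momobol, tukfow → tutukfow) repeat the first consonant+vowel as a prefix.
The other patterns: stems whose last vowel is 'e' or 'i' insert -ur- after the first vowel; stems whose last vowel is 'a' add -im; stems whose last vowel is 'u' add -en.
So kevunol → kekevunol.

kekevunol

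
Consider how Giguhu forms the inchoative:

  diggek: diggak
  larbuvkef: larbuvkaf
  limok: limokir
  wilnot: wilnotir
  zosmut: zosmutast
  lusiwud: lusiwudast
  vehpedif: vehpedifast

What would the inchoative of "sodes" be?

diggek and limok both end in -k yet inflect differently (diggak, limokir), so the final letter is not what conditions the rule; the last vowel is.
"sodes" has last vowel 'e'. The stems whose last vowel is 'e' (diggek → diggak, larbuvkef → larbuvkaf) change the last vowel to 'a'.
So sodes → sodas.

sodas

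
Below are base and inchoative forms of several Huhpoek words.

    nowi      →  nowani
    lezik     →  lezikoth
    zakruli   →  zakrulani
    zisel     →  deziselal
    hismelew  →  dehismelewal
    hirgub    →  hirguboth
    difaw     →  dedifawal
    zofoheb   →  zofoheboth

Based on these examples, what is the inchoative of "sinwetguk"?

sinwetgukoth

nowi and lezik both have last vowel 'i' yet inflect differently (nowani, lezikoth), so the last vowel is not what conditions the rule; the final letter is.
"sinwetguk" ends in -k. The one such stem in the data (lezik → lezikoth) adds -oth, so the same rule applies.
The other patterns: stems ending in -i drop the final letter and add -ani; stems ending in -l or -w add de- … -al around the stem.
So sinwetguk → sinwetgukoth.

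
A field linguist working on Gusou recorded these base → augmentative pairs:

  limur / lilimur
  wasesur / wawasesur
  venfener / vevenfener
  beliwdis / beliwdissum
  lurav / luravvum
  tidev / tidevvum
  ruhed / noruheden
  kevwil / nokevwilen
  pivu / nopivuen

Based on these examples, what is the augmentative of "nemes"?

nemessum

venfener and tidev both have last vowel 'e' yet inflect differently (vevenfener, tidevvum), so the last vowel is not what conditions the rule; the final letter is.
"nemes" ends in -s. The one such stem in the data (beliwdis → beliwdissum) doubles the final consonant and adds -um (as do lurav, tidev), so the same rule applies.
So nemes → nemessum.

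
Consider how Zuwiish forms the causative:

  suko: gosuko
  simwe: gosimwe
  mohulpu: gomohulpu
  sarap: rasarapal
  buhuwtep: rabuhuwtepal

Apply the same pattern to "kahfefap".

simwe and buhuwtep both have last vowel 'e' yet inflect differently (gosimwe, rabuhuwtepal), so the last vowel is not what conditions the rule; whether the stem ends in a vowel or a consonant is.
"kahfefap" ends in a consonant. The stems ending in a consonant (sarap → rasarapal, buhuwtep → rabuhuwtepal) add ra- … -al around the stem.
So kahfefap → rakahfefapal.

rakahfefapal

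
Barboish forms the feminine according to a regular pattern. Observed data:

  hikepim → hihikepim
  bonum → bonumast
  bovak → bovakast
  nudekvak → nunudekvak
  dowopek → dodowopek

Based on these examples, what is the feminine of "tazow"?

tazowast

"tazow" has 2 vowels. The stems with 2 vowels (bovak → bovakast, bonum → bonumast) add -ast.
So tazow → tazowast.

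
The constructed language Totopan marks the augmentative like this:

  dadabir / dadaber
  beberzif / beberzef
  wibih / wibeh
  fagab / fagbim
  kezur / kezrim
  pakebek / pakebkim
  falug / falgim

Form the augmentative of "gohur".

dadabir and kezur both end in -r yet inflect differently (dadaber, kezrim), so the final letter is not what conditions the rule; the last vowel is.
"gohur" has last vowel 'u'. The stems whose last vowel is 'u' (kezur → kezrim, falug → falgim) delete the last vowel and add -im.
So gohur → gohrim.

gohrim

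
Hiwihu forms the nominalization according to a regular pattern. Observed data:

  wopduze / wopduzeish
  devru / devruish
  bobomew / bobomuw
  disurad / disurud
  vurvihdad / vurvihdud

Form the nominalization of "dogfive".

dogfiveish

wopduze and bobomew both have last vowel 'e' yet inflect differently (wopduzeish, bobomuw), so the last vowel is not what conditions the rule; whether the stem ends in a vowel or a consonant is.
"dogfive" ends in a vowel. The stems ending in a vowel (wopduze → wopduzeish, devru → devruish) add -ish.
The other pattern: stems ending in a consonant change the last vowel to 'u'.
So dogfive → dogfiveish.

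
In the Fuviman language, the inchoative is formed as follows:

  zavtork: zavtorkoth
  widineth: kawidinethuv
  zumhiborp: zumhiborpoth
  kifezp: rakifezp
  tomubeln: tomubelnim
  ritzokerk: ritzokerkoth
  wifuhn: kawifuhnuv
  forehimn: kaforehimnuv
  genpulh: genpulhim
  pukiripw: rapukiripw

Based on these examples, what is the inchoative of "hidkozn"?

kifezp and zumhiborp both end in -p yet inflect differently (rakifezp, zumhiborpoth), so the final letter is not what conditions the rule; the second-to-last letter is.
"hidkozn" has second-to-last letter 'z'. The one such stem in the data (kifezp → rakifezp) adds the prefix ra-, so the same rule applies.
The other patterns: stems whose second-to-last letter is 'r' add -oth; stems whose second-to-last letter is 'l' add -im; stems whose second-to-last letter is 'h', 'm' or 't' add ka- … -uv around the stem.
So hidkozn → rahidkozn.

rahidkozn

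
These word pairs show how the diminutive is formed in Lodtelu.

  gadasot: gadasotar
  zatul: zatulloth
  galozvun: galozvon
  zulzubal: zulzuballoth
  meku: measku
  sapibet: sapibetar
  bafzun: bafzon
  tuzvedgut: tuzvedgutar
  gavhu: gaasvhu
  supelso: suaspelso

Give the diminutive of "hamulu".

haasmulu

zatul and tuzvedgut both have last vowel 'u' yet inflect differently (zatulloth, tuzvedgutar), so the last vowel is not what conditions the rule; the final letter is.
"hamulu" ends in -u. The stems ending in -u (gavhu → gaasvhu, meku → measku) insert -as- after the first vowel.
So hamulu → haasmulu.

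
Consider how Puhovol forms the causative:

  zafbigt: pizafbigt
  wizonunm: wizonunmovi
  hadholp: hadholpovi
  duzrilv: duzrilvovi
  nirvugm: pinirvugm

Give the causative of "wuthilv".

nirvugm and wizonunm both end in -m yet inflect differently (pinirvugm, wizonunmovi), so the final letter is not what conditions the rule; the second-to-last letter is.
"wuthilv" has second-to-last letter 'l'. The stems whose second-to-last letter is 'l' (hadholp → hadholpovi, duzrilv → duzrilvovi) add -ovi.
The other pattern: stems whose second-to-last letter is 'g' add the prefix pi-.
So wuthilv → wuthilvovi.

wuthilvovi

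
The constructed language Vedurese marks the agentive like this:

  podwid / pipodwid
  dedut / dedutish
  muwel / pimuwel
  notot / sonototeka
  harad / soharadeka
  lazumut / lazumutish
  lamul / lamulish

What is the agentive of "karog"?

sokarogeka

muwel and lamul both end in -l yet inflect differently (pimuwel, lamulish), so the final letter is not what conditions the rule; the last vowel is.
"karog" has last vowel 'o'. The one such stem in the data (notot → sonototeka) adds so- … -eka around the stem, so the same rule applies.
The other patterns: stems whose last vowel is 'e' or 'i' add the prefix pi-; stems whose last vowel is 'u' add -ish.
So karog → sokarogeka.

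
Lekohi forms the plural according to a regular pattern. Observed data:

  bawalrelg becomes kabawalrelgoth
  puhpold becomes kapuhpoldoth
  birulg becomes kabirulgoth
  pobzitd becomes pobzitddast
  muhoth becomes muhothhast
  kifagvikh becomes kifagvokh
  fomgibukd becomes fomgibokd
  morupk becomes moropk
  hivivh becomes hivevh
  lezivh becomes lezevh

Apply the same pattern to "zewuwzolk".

puhpold and pobzitd both end in -d yet inflect differently (kapuhpoldoth, pobzitddast), so the final letter is not what conditions the rule; the second-to-last letter is.
"zewuwzolk" has second-to-last letter 'l'. The stems whose second-to-last letter is 'l' (bawalrelg → kabawalrelgoth, puhpold → kapuhpoldoth, birulg → kabirulgoth) add ka- … -oth around the stem.
So zewuwzolk → kazewuwzolkoth.

kazewuwzolkoth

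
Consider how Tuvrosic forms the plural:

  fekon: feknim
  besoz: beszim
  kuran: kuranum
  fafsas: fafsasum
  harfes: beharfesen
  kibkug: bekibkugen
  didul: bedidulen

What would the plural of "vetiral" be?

fekon and kuran both end in -n yet inflect differently (feknim, kuranum), so the final letter is not what conditions the rule; the last vowel is.
"vetiral" has last vowel 'a'. The stems whose last vowel is 'a' (kuran → kuranum, fafsas → fafsasum) add -um.
The other patterns: stems whose last vowel is 'o' delete the last vowel and add -im; stems whose last vowel is 'e' or 'u' add be- … -en around the stem.
So vetiral → vetiralum.

vetiralum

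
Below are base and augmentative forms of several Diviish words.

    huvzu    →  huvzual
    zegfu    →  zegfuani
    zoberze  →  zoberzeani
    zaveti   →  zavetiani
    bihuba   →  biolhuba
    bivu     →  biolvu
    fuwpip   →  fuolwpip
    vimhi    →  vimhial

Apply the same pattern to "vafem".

bivu and zegfu both end in -u yet inflect differently (biolvu, zegfuani), so the final letter is not what conditions the rule; the first letter is.
"vafem" begins with v-. The one such stem in the data (vimhi → vimhial) adds -al, so the same rule applies.
So vafem → vafemal.

vafemal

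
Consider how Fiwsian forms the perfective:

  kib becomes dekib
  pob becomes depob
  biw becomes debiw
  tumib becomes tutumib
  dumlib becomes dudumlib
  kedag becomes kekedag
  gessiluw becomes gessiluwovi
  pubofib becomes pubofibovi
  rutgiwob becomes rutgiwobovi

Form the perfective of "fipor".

fifipor

kib and tumib both end in -b yet inflect differently (dekib, tutumib), so the final letter is not what conditions the rule; the number of vowels is.
"fipor" has 2 vowels. The stems with 2 vowels (tumib → tutumib, dumlib → dudumlib, kedag → kekedag) repeat the first consonant+vowel as a prefix.
The other patterns: stems with 1 vowel add the prefix de-; stems with 3 vowels add -ovi.
So fipor → fifipor.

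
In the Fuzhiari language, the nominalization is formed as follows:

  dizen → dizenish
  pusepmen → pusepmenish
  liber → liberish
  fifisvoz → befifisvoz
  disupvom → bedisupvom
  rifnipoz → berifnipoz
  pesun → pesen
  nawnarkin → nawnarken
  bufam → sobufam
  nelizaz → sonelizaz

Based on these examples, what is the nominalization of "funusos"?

dizen and pesun both end in -n yet inflect differently (dizenish, pesen), so the final letter is not what conditions the rule; the last vowel is.
"funusos" has last vowel 'o'. The stems whose last vowel is 'o' (fifisvoz → befifisvoz, disupvom → bedisupvom, rifnipoz → berifnipoz) add the prefix be-.
The other patterns: stems whose last vowel is 'e' add -ish; stems whose last vowel is 'i' or 'u' change the last vowel to 'e'; stems whose last vowel is 'a' add the prefix so-.
So funusos → befunusos.

befunusos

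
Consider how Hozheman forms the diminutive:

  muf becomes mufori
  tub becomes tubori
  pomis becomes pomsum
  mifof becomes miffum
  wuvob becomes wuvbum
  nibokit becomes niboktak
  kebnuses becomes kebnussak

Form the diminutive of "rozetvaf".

rozetvfak

muf and mifof both end in -f yet inflect differently (mufori, miffum), so the final letter is not what conditions the rule; the number of vowels is.
"rozetvaf" has 3 vowels. The stems with 3 vowels (nibokit → niboktak, kebnuses → kebnussak) delete the last vowel and add -ak.
So rozetvaf → rozetvfak.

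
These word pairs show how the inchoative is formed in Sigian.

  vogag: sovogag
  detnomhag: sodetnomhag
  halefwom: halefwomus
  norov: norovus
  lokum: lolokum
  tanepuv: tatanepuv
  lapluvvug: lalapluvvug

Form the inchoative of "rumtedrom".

"rumtedrom" has last vowel 'o'. The stems whose last vowel is 'o' (norov → norovus, halefwom → halefwomus) add -us.
So rumtedrom → rumtedromus.

rumtedromus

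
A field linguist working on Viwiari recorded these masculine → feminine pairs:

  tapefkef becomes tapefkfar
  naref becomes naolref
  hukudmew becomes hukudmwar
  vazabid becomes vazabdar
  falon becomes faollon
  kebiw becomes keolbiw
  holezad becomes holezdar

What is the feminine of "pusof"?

"pusof" has 2 vowels. The stems with 2 vowels (naref → naolref, falon → faollon, kebiw → keolbiw) insert -ol- after the first vowel.
The other pattern: stems with 3 vowels delete the last vowel and add -ar.
So pusof → puolsof.

puolsof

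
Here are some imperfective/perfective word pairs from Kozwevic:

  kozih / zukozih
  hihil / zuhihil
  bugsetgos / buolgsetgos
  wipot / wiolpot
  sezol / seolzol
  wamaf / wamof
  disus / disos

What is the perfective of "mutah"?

"mutah" has last vowel 'a'. The one such stem in the data (wamaf → wamof) changes the last vowel to 'o' (as does disus), so the same rule applies.
The other patterns: stems whose last vowel is 'i' add the prefix zu-; stems whose last vowel is 'o' insert -ol- after the first vowel.
So mutah → mutoh.

mutoh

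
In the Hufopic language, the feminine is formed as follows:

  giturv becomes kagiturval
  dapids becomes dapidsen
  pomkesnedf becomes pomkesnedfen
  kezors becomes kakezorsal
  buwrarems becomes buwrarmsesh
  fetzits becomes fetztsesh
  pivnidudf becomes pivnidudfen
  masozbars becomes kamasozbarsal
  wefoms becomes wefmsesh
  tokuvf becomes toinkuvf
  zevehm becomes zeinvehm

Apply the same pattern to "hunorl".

kahunorlal

buwrarems and dapids both end in -s yet inflect differently (buwrarmsesh, dapidsen), so the final letter is not what conditions the rule; the second-to-last letter is.
"hunorl" has second-to-last letter 'r'. The stems whose second-to-last letter is 'r' (giturv → kagiturval, kezors → kakezorsal, masozbars → kamasozbarsal) add ka- … -al around the stem.
The other patterns: stems whose second-to-last letter is 'm' or 't' delete the last vowel and add -esh; stems whose second-to-last letter is 'd' add -en; stems whose second-to-last letter is 'h' or 'v' insert -in- after the first vowel.
So hunorl → kahunorlal.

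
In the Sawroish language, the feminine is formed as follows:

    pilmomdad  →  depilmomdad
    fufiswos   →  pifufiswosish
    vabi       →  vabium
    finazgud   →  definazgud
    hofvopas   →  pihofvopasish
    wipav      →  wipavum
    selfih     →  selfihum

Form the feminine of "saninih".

pilmomdad and hofvopas both have last vowel 'a' yet inflect differently (depilmomdad, pihofvopasish), so the last vowel is not what conditions the rule; the final letter is.
"saninih" ends in -h. The one such stem in the data (selfih → selfihum) adds -um, so the same rule applies.
So saninih → saninihum.

saninihum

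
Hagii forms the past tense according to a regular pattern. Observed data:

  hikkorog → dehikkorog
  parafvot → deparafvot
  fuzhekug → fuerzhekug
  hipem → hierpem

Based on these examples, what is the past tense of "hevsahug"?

"hevsahug" has last vowel 'u'. The one such stem in the data (fuzhekug → fuerzhekug) inserts -er- after the first vowel (as does hipem), so the same rule applies.
The other pattern: stems whose last vowel is 'o' add the prefix de-.
So hevsahug → heervsahug.

heervsahug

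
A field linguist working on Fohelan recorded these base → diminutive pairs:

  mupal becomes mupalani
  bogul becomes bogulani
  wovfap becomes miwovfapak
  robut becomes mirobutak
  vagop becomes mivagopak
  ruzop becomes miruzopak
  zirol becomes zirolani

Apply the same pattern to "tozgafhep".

mitozgafhepak

zirol and ruzop both have last vowel 'o' yet inflect differently (zirolani, miruzopak), so the last vowel is not what conditions the rule; the final letter is.
"tozgafhep" ends in -p. The stems ending in -p (ruzop → miruzopak, vagop → mivagopak, wovfap → miwovfapak) add mi- … -ak around the stem.
So tozgafhep → mitozgafhepak.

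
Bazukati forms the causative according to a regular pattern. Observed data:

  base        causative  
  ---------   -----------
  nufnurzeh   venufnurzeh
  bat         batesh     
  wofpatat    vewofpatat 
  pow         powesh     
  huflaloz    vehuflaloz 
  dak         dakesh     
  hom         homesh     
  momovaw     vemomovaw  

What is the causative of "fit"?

pow and momovaw both end in -w yet inflect differently (powesh, vemomovaw), so the final letter is not what conditions the rule; the number of vowels is.
"fit" has 1 vowel. The stems with 1 vowel (dak → dakesh, hom → homesh, pow → powesh) add -esh.
The other pattern: stems with 3 vowels add the prefix ve-.
So fit → fitesh.

fitesh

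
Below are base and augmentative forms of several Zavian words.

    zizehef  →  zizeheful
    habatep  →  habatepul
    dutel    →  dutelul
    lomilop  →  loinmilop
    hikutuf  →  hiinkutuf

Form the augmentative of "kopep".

kopepul

habatep and lomilop both end in -p yet inflect differently (habatepul, loinmilop), so the final letter is not what conditions the rule; the last vowel is.
"kopep" has last vowel 'e'. The stems whose last vowel is 'e' (zizehef → zizeheful, habatep → habatepul, dutel → dutelul) add -ul.
The other pattern: stems whose last vowel is 'o' or 'u' insert -in- after the first vowel.
So kopep → kopepul.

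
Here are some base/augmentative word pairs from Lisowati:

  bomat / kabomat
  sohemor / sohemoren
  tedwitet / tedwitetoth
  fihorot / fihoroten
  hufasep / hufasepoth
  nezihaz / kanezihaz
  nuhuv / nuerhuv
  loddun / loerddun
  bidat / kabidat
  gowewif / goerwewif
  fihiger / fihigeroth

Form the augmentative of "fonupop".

"fonupop" has last vowel 'o'. The stems whose last vowel is 'o' (fihorot → fihoroten, sohemor → sohemoren) add -en.
The other patterns: stems whose last vowel is 'e' add -oth; stems whose last vowel is 'a' add the prefix ka-; stems whose last vowel is 'i' or 'u' insert -er- after the first vowel.
So fonupop → fonupopen.

fonupopen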